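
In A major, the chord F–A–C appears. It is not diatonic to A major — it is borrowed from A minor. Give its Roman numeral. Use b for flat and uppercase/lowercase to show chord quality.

The root F is the lowered 6th scale degree — diatonically A major has F# there. The diatonic chord on degree 6 would be F#m (vi), but F–A–C is the major chord from A minor. As a borrowed chord it is labeled bVI.

bVI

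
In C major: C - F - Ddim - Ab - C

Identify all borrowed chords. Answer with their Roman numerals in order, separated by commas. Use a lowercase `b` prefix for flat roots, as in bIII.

ii°, bVI

In C major the diatonic chords are C, Dm, Em, F, G, Am, Bdim. C and F are both diatonic. But Ddim (D–F–Ab) is foreign: the diatonic ii on degree 2 is Dm, whereas Ddim comes from C minor. It is labeled ii°. Ab (Ab–C–Eb) is not: scale degree 6 in C major carries Am (vi). In C minor the chord on that degree is Ab, so here it functions as bVI, borrowed from the parallel minor.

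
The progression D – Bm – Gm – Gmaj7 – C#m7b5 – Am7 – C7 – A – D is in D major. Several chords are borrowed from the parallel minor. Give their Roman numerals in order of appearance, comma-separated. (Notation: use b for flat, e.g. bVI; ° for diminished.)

In D major the diatonic chords are D, Em, F#m, G, A, Bm, C#dim. D, Bm, Gmaj7, C#m7b5 and A all belong to that set. But Gm (G–Bb–D) is foreign: the diatonic IV on degree 4 is G, whereas Gm comes from D minor. It is labeled iv. Am7 (A–C–E–G) doesn't fit — on degree 5 D major would have A (V). Am7 is the degree-5 chord of D minor, so it is the borrowed v7. C7 (C–E–G–Bb) doesn't fit — on degree 7 D major would have C#dim (vii°). C7 is the degree-7 chord of D minor, so it is the borrowed bVII7.

iv, v7, bVII7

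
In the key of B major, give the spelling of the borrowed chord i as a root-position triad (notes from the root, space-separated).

i is built on scale degree 1, which is B in both B major and its parallel. Stacking thirds in B minor on B gives B–D–F#.

B D F#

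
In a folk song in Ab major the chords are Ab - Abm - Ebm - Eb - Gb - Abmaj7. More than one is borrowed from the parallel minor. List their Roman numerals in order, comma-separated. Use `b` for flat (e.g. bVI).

Ab major has the diatonic set Ab, Bbm, Cm, Db, Eb, Fm, Gdim. Ab, Eb and Abmaj7 all belong to that set. Abm (Ab–Cb–Eb) is not: scale degree 1 in Ab major carries Ab (I). In Ab minor the chord on that degree is Abm, so here it functions as i, borrowed from the parallel minor. Ebm (Eb–Gb–Bb) doesn't fit — on degree 5 Ab major would have Eb (V). Ebm is the degree-5 chord of Ab minor, so it is the borrowed v. Gb (Gb–Bb–Db) is not: scale degree 7 in Ab major carries Gdim (vii°). In Ab minor the chord on that degree is Gb, so here it functions as bVII, borrowed from the parallel minor.

i, v, bVII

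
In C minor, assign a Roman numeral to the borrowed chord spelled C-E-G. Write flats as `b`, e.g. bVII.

I

C is scale degree 1 in C minor. The diatonic chord on degree 1 would be Cm (i), but C–E–G is the major chord from C major. As a borrowed chord it is labeled I.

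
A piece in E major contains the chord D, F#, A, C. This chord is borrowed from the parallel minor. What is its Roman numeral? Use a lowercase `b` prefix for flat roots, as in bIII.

bVII7

In E major scale degree 7 is D#; D is its lowered form, from E minor. D–F#–A–C is a dominant-seventh chord — the form found in E minor, not the diatonic vii° (D#dim). Borrowed into E major it is written bVII7.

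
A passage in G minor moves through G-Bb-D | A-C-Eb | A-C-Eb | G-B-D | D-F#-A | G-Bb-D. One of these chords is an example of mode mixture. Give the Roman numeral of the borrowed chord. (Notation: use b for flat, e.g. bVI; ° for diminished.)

In G minor (with V from harmonic minor) the diatonic chords are Gm, Adim, Bb, Cm, D, Eb, F. G–Bb–D = Gm, A–C–Eb = Adim and D–F#–A = D all belong to that set. G–B–D is not: scale degree 1 in G minor carries Gm (i). In G major the chord on that degree is G, so here it functions as I, borrowed from the parallel major.

I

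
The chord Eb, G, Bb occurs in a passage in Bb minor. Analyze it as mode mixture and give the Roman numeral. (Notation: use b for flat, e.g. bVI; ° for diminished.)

The root Eb is the diatonic 4th degree of Bb minor; the borrowing shows in the chord quality. Diatonically Bb minor has Ebm (iv) on that degree; Eb–G–Bb is instead the major chord native to Bb major, so it takes the label IV.

IV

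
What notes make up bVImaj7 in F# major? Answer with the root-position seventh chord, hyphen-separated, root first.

bVImaj7 is built on the lowered scale degree 6. In F# major degree 6 is D#; lowered it becomes D. Stacking thirds in F# minor on D gives D–F#–A–C#.

D-F#-A-C#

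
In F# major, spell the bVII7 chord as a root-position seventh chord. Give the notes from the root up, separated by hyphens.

bVII7 is built on the lowered scale degree 7. In F# major degree 7 is E#; lowered it becomes E. Building the dominant-seventh chord from the parallel minor on E: E–G#–B–D.

E-G#-B-D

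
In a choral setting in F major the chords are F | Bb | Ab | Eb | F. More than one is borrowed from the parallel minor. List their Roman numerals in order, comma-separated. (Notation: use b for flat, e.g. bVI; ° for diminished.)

bIII, bVII

In F major the diatonic chords are F, Gm, Am, Bb, C, Dm, Edim. F and Bb both belong to that set. But Ab (Ab–C–Eb) is foreign: the diatonic iii on degree 3 is Am, whereas Ab comes from F minor. It is labeled bIII. But Eb (Eb–G–Bb) is foreign: the diatonic vii° on degree 7 is Edim, whereas Eb comes from F minor. It is labeled bVII.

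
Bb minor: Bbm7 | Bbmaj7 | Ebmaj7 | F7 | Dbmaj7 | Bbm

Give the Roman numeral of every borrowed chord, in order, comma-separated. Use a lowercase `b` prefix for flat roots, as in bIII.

Imaj7, IVmaj7

In Bb minor (with V from harmonic minor) the diatonic chords are Bbm, Cdim, Db, Ebm, F, Gb, Ab. Bbm7, F7, Dbmaj7 and Bbm all belong to that set. Bbmaj7 (Bb–D–F–A) doesn't fit — on degree 1 Bb minor would have Bbm (i). Bbmaj7 is the degree-1 chord of Bb major, so it is the borrowed Imaj7. Ebmaj7 (Eb–G–Bb–D) is not: scale degree 4 in Bb minor carries Ebm (iv). In Bb major the chord on that degree is Ebmaj7, so here it functions as IVmaj7, borrowed from the parallel major.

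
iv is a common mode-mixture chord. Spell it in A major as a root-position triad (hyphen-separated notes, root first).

D-F-A

The root, D, is scale degree 4 — the same note in A major and A minor; only the chord quality changes. In A minor the chord on D is D–F–A.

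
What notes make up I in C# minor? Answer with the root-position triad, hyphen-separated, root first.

I is built on scale degree 1, which is C# in both C# minor and its parallel. Stacking thirds in C# major on C# gives C#–E#–G#.

C#-E#-G#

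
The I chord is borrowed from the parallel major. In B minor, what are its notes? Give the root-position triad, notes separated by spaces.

B D# F#

The root, B, is scale degree 1 — the same note in B minor and B major; only the chord quality changes. Stacking thirds in B major on B gives B–D#–F#.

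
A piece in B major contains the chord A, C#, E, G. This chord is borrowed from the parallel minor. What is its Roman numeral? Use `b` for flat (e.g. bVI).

In B major scale degree 7 is A#; A is its lowered form, from B minor. A–C#–E–G is a dominant-seventh chord — the form found in B minor, not the diatonic vii° (A#dim). Borrowed into B major it is written bVII7.

bVII7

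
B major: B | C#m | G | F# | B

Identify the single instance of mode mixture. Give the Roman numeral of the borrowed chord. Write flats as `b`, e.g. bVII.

bVI

The diatonic triads in B major are B, C#m, D#m, E, F#, G#m, A#dim. B, C#m and F# all belong to that set. G (G–B–D) doesn't fit — on degree 6 B major would have G#m (vi). G is the degree-6 chord of B minor, so it is the borrowed bVI.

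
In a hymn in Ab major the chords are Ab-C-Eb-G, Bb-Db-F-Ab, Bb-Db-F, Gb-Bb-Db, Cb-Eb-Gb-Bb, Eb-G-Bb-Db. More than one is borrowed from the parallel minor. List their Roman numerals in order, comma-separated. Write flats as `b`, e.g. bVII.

Ab major has the diatonic set Ab, Bbm, Cm, Db, Eb, Fm, Gdim. Ab–C–Eb–G = Abmaj7, Bb–Db–F–Ab = Bbm7, Bb–Db–F = Bbm and Eb–G–Bb–Db = Eb7 all belong to that set. Gb–Bb–Db is not: scale degree 7 in Ab major carries Gdim (vii°). In Ab minor the chord on that degree is Gb, so here it functions as bVII, borrowed from the parallel minor. Cb–Eb–Gb–Bb doesn't fit — on degree 3 Ab major would have Cm (iii). Cbmaj7 is the degree-3 chord of Ab minor, so it is the borrowed bIIImaj7.

bVII, bIIImaj7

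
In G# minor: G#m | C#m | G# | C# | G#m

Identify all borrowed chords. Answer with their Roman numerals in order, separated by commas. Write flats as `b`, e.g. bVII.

G# minor has the diatonic set G#m, A#dim, B, C#m, D#, E, F# (with V from harmonic minor). Of the given chords, G#m and C#m are diatonic. G# (G#–B#–D#) is not: scale degree 1 in G# minor carries G#m (i). In G# major the chord on that degree is G#, so here it functions as I, borrowed from the parallel major. C# (C#–E#–G#) doesn't fit — on degree 4 G# minor would have C#m (iv). C# is the degree-4 chord of G# major, so it is the borrowed IV.

I, IV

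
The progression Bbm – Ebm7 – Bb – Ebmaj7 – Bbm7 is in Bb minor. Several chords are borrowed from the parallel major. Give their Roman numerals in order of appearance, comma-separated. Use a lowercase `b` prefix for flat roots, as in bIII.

The diatonic triads in Bb minor (with V from harmonic minor) are Bbm, Cdim, Db, Ebm, F, Gb, Ab. Bbm, Ebm7 and Bbm7 are all diatonic. Bb (Bb–D–F) is not: scale degree 1 in Bb minor carries Bbm (i). In Bb major the chord on that degree is Bb, so here it functions as I, borrowed from the parallel major. But Ebmaj7 (Eb–G–Bb–D) is foreign: the diatonic iv on degree 4 is Ebm, whereas Ebmaj7 comes from Bb major. It is labeled IVmaj7.

I, IVmaj7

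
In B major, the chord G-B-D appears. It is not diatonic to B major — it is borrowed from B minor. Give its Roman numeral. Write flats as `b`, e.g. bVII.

bVI

G is the lowered form of scale degree 6 in B major (the diatonic degree 6 is G#). Diatonically B major has G#m (vi) on that degree; G–B–D is instead the major chord native to B minor, so it takes the label bVI.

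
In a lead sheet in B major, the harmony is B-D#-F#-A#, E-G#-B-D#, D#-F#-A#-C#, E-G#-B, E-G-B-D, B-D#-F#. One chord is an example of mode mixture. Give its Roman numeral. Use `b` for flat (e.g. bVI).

In B major the diatonic chords are B, C#m, D#m, E, F#, G#m, A#dim. B–D#–F#–A# = Bmaj7, E–G#–B–D# = Emaj7, D#–F#–A#–C# = D#m7, E–G#–B = E and B–D#–F# = B all belong to that set. E–G–B–D doesn't fit — on degree 4 B major would have E (IV). Em7 is the degree-4 chord of B minor, so it is the borrowed iv7.

iv7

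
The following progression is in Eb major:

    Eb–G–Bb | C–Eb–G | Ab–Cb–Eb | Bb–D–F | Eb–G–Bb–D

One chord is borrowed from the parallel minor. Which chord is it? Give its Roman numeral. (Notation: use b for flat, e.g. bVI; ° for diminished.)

iv

In Eb major the diatonic chords are Eb, Fm, Gm, Ab, Bb, Cm, Ddim. Eb–G–Bb = Eb, C–Eb–G = Cm, Bb–D–F = Bb and Eb–G–Bb–D = Ebmaj7 are all diatonic. But Ab–Cb–Eb is foreign: the diatonic IV on degree 4 is Ab, whereas Abm comes from Eb minor. It is labeled iv.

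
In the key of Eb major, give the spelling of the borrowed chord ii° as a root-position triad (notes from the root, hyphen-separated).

F-Ab-Cb

ii° is built on scale degree 2, which is F in both Eb major and its parallel. Stacking thirds in Eb minor on F gives F–Ab–Cb.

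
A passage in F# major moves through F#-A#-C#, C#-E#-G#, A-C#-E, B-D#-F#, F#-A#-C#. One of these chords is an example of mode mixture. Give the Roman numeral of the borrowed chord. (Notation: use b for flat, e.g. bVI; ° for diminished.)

bIII

The diatonic triads in F# major are F#, G#m, A#m, B, C#, D#m, E#dim. F#–A#–C# = F#, C#–E#–G# = C# and B–D#–F# = B are all diatonic. A–C#–E is not: scale degree 3 in F# major carries A#m (iii). In F# minor the chord on that degree is A, so here it functions as bIII, borrowed from the parallel minor.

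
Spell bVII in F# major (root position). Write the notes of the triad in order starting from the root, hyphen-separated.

E-G#-B

The root of bVII is the lowered 7th degree: E# becomes E. In F# minor the chord on E is E–G#–B.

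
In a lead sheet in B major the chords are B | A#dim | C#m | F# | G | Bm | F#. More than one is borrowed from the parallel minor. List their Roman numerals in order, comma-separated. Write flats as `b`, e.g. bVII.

B major has the diatonic set B, C#m, D#m, E, F#, G#m, A#dim. B, A#dim, C#m and F# are all diatonic. But G (G–B–D) is foreign: the diatonic vi on degree 6 is G#m, whereas G comes from B minor. It is labeled bVI. But Bm (B–D–F#) is foreign: the diatonic I on degree 1 is B, whereas Bm comes from B minor. It is labeled i.

bVI, i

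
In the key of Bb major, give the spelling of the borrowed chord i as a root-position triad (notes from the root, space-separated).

Bb Db F

i is built on scale degree 1, which is Bb in both Bb major and its parallel. Stacking thirds in Bb minor on Bb gives Bb–Db–F.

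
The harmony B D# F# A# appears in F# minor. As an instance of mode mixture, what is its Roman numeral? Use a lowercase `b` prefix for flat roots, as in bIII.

IVmaj7

B is scale degree 4 in F# minor. The diatonic chord on degree 4 would be Bm (iv), but B–D#–F#–A# is the major-seventh chord from F# major. As a borrowed chord it is labeled IVmaj7.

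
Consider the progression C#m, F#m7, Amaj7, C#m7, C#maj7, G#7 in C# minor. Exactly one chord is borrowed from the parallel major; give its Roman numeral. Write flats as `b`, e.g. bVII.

Imaj7

C# minor has the diatonic set C#m, D#dim, E, F#m, G#, A, B (with V from harmonic minor). Of the given chords, C#m, F#m7, Amaj7, C#m7 and G#7 are diatonic. C#maj7 (C#–E#–G#–B#) is not: scale degree 1 in C# minor carries C#m (i). In C# major the chord on that degree is C#maj7, so here it functions as Imaj7, borrowed from the parallel major.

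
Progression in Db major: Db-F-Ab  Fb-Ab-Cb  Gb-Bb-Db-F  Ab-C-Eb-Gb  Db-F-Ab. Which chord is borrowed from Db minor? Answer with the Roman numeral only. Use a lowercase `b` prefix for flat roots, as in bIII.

bIII

In Db major the diatonic chords are Db, Ebm, Fm, Gb, Ab, Bbm, Cdim. Db–F–Ab = Db, Gb–Bb–Db–F = Gbmaj7 and Ab–C–Eb–Gb = Ab7 are all diatonic. Fb–Ab–Cb doesn't fit — on degree 3 Db major would have Fm (iii). Fb is the degree-3 chord of Db minor, so it is the borrowed bIII.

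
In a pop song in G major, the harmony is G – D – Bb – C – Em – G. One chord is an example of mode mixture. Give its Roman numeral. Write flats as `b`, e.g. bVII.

bIII

In G major the diatonic chords are G, Am, Bm, C, D, Em, F#dim. G, D, C and Em are all diatonic. But Bb (Bb–D–F) is foreign: the diatonic iii on degree 3 is Bm, whereas Bb comes from G minor. It is labeled bIII.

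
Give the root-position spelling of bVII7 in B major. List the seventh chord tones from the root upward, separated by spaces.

A C# E G

bVII7 is built on the lowered scale degree 7. In B major degree 7 is A#; lowered it becomes A. Stacking thirds in B minor on A gives A–C#–E–G.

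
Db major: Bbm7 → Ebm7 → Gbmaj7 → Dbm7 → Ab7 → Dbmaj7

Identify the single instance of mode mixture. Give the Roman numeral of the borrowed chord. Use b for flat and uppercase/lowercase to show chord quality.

In Db major the diatonic chords are Db, Ebm, Fm, Gb, Ab, Bbm, Cdim. Bbm7, Ebm7, Gbmaj7, Ab7 and Dbmaj7 are all diatonic. Dbm7 (Db–Fb–Ab–Cb) doesn't fit — on degree 1 Db major would have Db (I). Dbm7 is the degree-1 chord of Db minor, so it is the borrowed i7.

i7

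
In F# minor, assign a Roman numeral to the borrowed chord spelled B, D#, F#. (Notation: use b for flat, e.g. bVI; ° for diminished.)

IV

B is scale degree 4 in F# minor. Diatonically F# minor has Bm (iv) on that degree; B–D#–F# is instead the major chord native to F# major, so it takes the label IV.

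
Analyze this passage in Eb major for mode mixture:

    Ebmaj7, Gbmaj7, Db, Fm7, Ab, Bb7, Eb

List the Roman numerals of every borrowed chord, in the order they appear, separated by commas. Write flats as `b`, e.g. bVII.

The diatonic triads in Eb major are Eb, Fm, Gm, Ab, Bb, Cm, Ddim. Ebmaj7, Fm7, Ab, Bb7 and Eb all belong to that set. Gbmaj7 (Gb–Bb–Db–F) doesn't fit — on degree 3 Eb major would have Gm (iii). Gbmaj7 is the degree-3 chord of Eb minor, so it is the borrowed bIIImaj7. But Db (Db–F–Ab) is foreign: the diatonic vii° on degree 7 is Ddim, whereas Db comes from Eb minor. It is labeled bVII.

bIIImaj7, bVII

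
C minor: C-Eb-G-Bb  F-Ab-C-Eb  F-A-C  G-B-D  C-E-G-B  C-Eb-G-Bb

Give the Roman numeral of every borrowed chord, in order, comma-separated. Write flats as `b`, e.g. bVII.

In C minor (with V from harmonic minor) the diatonic chords are Cm, Ddim, Eb, Fm, G, Ab, Bb. Of the given chords, C–Eb–G–Bb = Cm7, F–Ab–C–Eb = Fm7 and G–B–D = G are diatonic. F–A–C doesn't fit — on degree 4 C minor would have Fm (iv). F is the degree-4 chord of C major, so it is the borrowed IV. C–E–G–B is not: scale degree 1 in C minor carries Cm (i). In C major the chord on that degree is Cmaj7, so here it functions as Imaj7, borrowed from the parallel major.

IV, Imaj7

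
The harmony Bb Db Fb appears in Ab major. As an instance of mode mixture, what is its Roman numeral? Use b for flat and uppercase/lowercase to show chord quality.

ii°

The root Bb is the diatonic 2nd degree of Ab major; the borrowing shows in the chord quality. Diatonically Ab major has Bbm (ii) on that degree; Bb–Db–Fb is instead the diminished chord native to Ab minor, so it takes the label ii°.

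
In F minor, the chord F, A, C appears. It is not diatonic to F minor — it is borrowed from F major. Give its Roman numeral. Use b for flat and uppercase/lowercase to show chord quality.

The root F is the diatonic 1st degree of F minor; the borrowing shows in the chord quality. The diatonic chord on degree 1 would be Fm (i), but F–A–C is the major chord from F major. As a borrowed chord it is labeled I.

I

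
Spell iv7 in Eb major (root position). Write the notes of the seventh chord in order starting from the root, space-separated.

iv7 is built on scale degree 4, which is Ab in both Eb major and its parallel. Building the minor-seventh chord from the parallel minor on Ab: Ab–Cb–Eb–Gb.

Ab Cb Eb Gb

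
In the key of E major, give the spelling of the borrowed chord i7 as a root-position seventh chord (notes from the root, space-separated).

E G B D

i7 is built on scale degree 1, which is E in both E major and its parallel. Building the minor-seventh chord from the parallel minor on E: E–G–B–D.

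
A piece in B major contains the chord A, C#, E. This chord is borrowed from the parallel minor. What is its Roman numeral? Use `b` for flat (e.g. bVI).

bVII

The root A is the lowered 7th scale degree — diatonically B major has A# there. A–C#–E is a major chord — the form found in B minor, not the diatonic vii° (A#dim). Borrowed into B major it is written bVII.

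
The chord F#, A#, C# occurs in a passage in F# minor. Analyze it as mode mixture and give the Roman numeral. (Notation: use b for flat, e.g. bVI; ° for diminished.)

F# is scale degree 1 in F# minor. The diatonic chord on degree 1 would be F#m (i), but F#–A#–C# is the major chord from F# major. As a borrowed chord it is labeled I.

I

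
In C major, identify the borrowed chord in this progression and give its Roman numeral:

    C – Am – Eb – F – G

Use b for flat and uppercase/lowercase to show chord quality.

bIII

In C major the diatonic chords are C, Dm, Em, F, G, Am, Bdim. Of the given chords, C, Am, F and G are diatonic. But Eb (Eb–G–Bb) is foreign: the diatonic iii on degree 3 is Em, whereas Eb comes from C minor. It is labeled bIII.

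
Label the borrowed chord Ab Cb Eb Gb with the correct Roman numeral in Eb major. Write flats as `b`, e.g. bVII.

The root Ab is the diatonic 4th degree of Eb major; the borrowing shows in the chord quality. The diatonic chord on degree 4 would be Ab (IV), but Ab–Cb–Eb–Gb is the minor-seventh chord from Eb minor. As a borrowed chord it is labeled iv7.

iv7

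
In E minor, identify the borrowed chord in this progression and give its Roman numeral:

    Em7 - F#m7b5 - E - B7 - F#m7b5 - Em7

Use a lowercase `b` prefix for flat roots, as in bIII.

I

E minor has the diatonic set Em, F#dim, G, Am, B, C, D (with V from harmonic minor). Em7, F#m7b5 and B7 are all diatonic. But E (E–G#–B) is foreign: the diatonic i on degree 1 is Em, whereas E comes from E major. It is labeled I.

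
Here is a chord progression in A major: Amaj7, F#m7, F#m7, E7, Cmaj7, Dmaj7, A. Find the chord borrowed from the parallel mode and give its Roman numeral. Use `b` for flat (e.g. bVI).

A major has the diatonic set A, Bm, C#m, D, E, F#m, G#dim. Amaj7, F#m7, E7, Dmaj7 and A are all diatonic. Cmaj7 (C–E–G–B) doesn't fit — on degree 3 A major would have C#m (iii). Cmaj7 is the degree-3 chord of A minor, so it is the borrowed bIIImaj7.

bIIImaj7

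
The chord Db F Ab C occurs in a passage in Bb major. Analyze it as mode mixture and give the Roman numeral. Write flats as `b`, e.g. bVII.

bIIImaj7

Db is the lowered form of scale degree 3 in Bb major (the diatonic degree 3 is D). Diatonically Bb major has Dm (iii) on that degree; Db–F–Ab–C is instead the major-seventh chord native to Bb minor, so it takes the label bIIImaj7.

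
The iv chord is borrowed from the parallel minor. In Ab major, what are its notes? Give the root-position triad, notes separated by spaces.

Db Fb Ab

iv is built on scale degree 4, which is Db in both Ab major and its parallel. Stacking thirds in Ab minor on Db gives Db–Fb–Ab.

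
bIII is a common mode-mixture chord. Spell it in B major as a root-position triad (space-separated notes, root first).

D F# A

The root of bIII is the lowered 3rd degree: D# becomes D. Building the major chord from the parallel minor on D: D–F#–A.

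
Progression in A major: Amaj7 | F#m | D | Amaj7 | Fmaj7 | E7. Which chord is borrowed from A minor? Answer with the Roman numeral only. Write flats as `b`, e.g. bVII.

The diatonic triads in A major are A, Bm, C#m, D, E, F#m, G#dim. Of the given chords, Amaj7, F#m, D and E7 are diatonic. Fmaj7 (F–A–C–E) doesn't fit — on degree 6 A major would have F#m (vi). Fmaj7 is the degree-6 chord of A minor, so it is the borrowed bVImaj7.

bVImaj7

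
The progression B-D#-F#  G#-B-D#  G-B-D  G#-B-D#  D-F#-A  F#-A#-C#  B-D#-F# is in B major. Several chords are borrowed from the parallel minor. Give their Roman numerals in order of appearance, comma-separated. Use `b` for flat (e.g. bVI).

bVI, bIII

In B major the diatonic chords are B, C#m, D#m, E, F#, G#m, A#dim. B–D#–F# = B, G#–B–D# = G#m and F#–A#–C# = F# are all diatonic. G–B–D doesn't fit — on degree 6 B major would have G#m (vi). G is the degree-6 chord of B minor, so it is the borrowed bVI. But D–F#–A is foreign: the diatonic iii on degree 3 is D#m, whereas D comes from B minor. It is labeled bIII.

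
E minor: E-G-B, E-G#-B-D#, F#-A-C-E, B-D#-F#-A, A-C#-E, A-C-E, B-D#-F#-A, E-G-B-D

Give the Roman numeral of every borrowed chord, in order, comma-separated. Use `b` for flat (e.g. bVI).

Imaj7, IV

The diatonic triads in E minor (with V from harmonic minor) are Em, F#dim, G, Am, B, C, D. Of the given chords, E–G–B = Em, F#–A–C–E = F#m7b5, B–D#–F#–A = B7, A–C–E = Am and E–G–B–D = Em7 are diatonic. E–G#–B–D# doesn't fit — on degree 1 E minor would have Em (i). Emaj7 is the degree-1 chord of E major, so it is the borrowed Imaj7. But A–C#–E is foreign: the diatonic iv on degree 4 is Am, whereas A comes from E major. It is labeled IV.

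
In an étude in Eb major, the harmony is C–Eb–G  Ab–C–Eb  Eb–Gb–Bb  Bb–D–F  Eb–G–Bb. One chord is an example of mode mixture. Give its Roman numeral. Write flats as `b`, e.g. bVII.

In Eb major the diatonic chords are Eb, Fm, Gm, Ab, Bb, Cm, Ddim. Of the given chords, C–Eb–G = Cm, Ab–C–Eb = Ab, Bb–D–F = Bb and Eb–G–Bb = Eb are diatonic. Eb–Gb–Bb doesn't fit — on degree 1 Eb major would have Eb (I). Ebm is the degree-1 chord of Eb minor, so it is the borrowed i.

i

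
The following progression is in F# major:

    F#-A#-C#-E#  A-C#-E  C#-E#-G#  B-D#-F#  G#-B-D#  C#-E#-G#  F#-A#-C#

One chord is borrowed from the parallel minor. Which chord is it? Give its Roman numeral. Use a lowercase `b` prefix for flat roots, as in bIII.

bIII

F# major has the diatonic set F#, G#m, A#m, B, C#, D#m, E#dim. F#–A#–C#–E# = F#maj7, C#–E#–G# = C#, B–D#–F# = B, G#–B–D# = G#m and F#–A#–C# = F# all belong to that set. A–C#–E is not: scale degree 3 in F# major carries A#m (iii). In F# minor the chord on that degree is A, so here it functions as bIII, borrowed from the parallel minor.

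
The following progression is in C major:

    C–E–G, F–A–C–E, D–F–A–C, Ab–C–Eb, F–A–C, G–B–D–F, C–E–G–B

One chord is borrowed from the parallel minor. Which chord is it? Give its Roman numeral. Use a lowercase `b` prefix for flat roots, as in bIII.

C major has the diatonic set C, Dm, Em, F, G, Am, Bdim. C–E–G = C, F–A–C–E = Fmaj7, D–F–A–C = Dm7, F–A–C = F, G–B–D–F = G7 and C–E–G–B = Cmaj7 all belong to that set. Ab–C–Eb doesn't fit — on degree 6 C major would have Am (vi). Ab is the degree-6 chord of C minor, so it is the borrowed bVI.

bVI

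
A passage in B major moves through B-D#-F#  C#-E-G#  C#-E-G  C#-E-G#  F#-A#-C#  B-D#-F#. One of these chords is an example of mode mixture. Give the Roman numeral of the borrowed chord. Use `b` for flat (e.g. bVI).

ii°

In B major the diatonic chords are B, C#m, D#m, E, F#, G#m, A#dim. Of the given chords, B–D#–F# = B, C#–E–G# = C#m and F#–A#–C# = F# are diatonic. But C#–E–G is foreign: the diatonic ii on degree 2 is C#m, whereas C#dim comes from B minor. It is labeled ii°.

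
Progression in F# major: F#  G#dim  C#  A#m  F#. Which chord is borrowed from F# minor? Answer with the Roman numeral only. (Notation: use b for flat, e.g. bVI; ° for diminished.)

ii°

The diatonic triads in F# major are F#, G#m, A#m, B, C#, D#m, E#dim. F#, C# and A#m all belong to that set. G#dim (G#–B–D) doesn't fit — on degree 2 F# major would have G#m (ii). G#dim is the degree-2 chord of F# minor, so it is the borrowed ii°.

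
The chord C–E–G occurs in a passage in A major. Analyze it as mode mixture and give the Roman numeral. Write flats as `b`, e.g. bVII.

bIII

C is the lowered form of scale degree 3 in A major (the diatonic degree 3 is C#). Diatonically A major has C#m (iii) on that degree; C–E–G is instead the major chord native to A minor, so it takes the label bIII.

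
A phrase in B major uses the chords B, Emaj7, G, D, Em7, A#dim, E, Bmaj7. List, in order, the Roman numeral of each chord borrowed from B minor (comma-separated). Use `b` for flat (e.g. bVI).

In B major the diatonic chords are B, C#m, D#m, E, F#, G#m, A#dim. Of the given chords, B, Emaj7, A#dim, E and Bmaj7 are diatonic. G (G–B–D) doesn't fit — on degree 6 B major would have G#m (vi). G is the degree-6 chord of B minor, so it is the borrowed bVI. D (D–F#–A) is not: scale degree 3 in B major carries D#m (iii). In B minor the chord on that degree is D, so here it functions as bIII, borrowed from the parallel minor. But Em7 (E–G–B–D) is foreign: the diatonic IV on degree 4 is E, whereas Em7 comes from B minor. It is labeled iv7.

bVI, bIII, iv7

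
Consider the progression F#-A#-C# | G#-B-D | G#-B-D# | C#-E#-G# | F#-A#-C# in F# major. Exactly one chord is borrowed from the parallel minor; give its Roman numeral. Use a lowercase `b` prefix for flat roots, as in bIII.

In F# major the diatonic chords are F#, G#m, A#m, B, C#, D#m, E#dim. Of the given chords, F#–A#–C# = F#, G#–B–D# = G#m and C#–E#–G# = C# are diatonic. G#–B–D doesn't fit — on degree 2 F# major would have G#m (ii). G#dim is the degree-2 chord of F# minor, so it is the borrowed ii°.

ii°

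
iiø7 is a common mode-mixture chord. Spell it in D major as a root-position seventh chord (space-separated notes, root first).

E G Bb D

iiø7 is built on scale degree 2, which is E in both D major and its parallel. Building the half-diminished-seventh chord from the parallel minor on E: E–G–Bb–D.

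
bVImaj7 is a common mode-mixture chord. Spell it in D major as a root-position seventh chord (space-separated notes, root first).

Scale degree 6 in D major is B. bVImaj7 uses the lowered form, Bb, taken from D minor. Stacking thirds in D minor on Bb gives Bb–D–F–A.

Bb D F A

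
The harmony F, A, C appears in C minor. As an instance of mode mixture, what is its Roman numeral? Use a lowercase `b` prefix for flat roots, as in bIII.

F is scale degree 4 in C minor. F–A–C is a major chord — the form found in C major, not the diatonic iv (Fm). Borrowed into C minor it is written IV.

IV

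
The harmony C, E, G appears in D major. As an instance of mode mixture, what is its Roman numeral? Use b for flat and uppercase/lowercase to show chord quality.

bVII

The root C is the lowered 7th scale degree — diatonically D major has C# there. Diatonically D major has C#dim (vii°) on that degree; C–E–G is instead the major chord native to D minor, so it takes the label bVII.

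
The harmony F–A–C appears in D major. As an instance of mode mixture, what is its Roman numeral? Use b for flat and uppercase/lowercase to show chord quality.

bIII

In D major scale degree 3 is F#; F is its lowered form, from D minor. Diatonically D major has F#m (iii) on that degree; F–A–C is instead the major chord native to D minor, so it takes the label bIII.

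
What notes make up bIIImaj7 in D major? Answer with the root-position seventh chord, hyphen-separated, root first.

F-A-C-E

Scale degree 3 in D major is F#. bIIImaj7 uses the lowered form, F, taken from D minor. Building the major-seventh chord from the parallel minor on F: F–A–C–E.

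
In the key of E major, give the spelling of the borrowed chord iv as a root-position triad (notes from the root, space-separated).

iv is built on scale degree 4, which is A in both E major and its parallel. Building the minor chord from the parallel minor on A: A–C–E.

A C E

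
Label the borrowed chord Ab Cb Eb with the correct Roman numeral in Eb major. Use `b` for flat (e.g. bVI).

iv

The root Ab is the diatonic 4th degree of Eb major; the borrowing shows in the chord quality. Diatonically Eb major has Ab (IV) on that degree; Ab–Cb–Eb is instead the minor chord native to Eb minor, so it takes the label iv.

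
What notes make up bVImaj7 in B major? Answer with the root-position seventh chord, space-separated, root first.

Scale degree 6 in B major is G#. bVImaj7 uses the lowered form, G, taken from B minor. Building the major-seventh chord from the parallel minor on G: G–B–D–F#.

G B D F#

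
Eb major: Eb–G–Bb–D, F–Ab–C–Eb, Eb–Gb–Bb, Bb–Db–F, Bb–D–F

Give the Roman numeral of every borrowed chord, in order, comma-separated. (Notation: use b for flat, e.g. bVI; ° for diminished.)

i, v

The diatonic triads in Eb major are Eb, Fm, Gm, Ab, Bb, Cm, Ddim. Of the given chords, Eb–G–Bb–D = Ebmaj7, F–Ab–C–Eb = Fm7 and Bb–D–F = Bb are diatonic. Eb–Gb–Bb doesn't fit — on degree 1 Eb major would have Eb (I). Ebm is the degree-1 chord of Eb minor, so it is the borrowed i. But Bb–Db–F is foreign: the diatonic V on degree 5 is Bb, whereas Bbm comes from Eb minor. It is labeled v.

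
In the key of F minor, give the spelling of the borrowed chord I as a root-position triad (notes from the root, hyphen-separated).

The root, F, is scale degree 1 — the same note in F minor and F major; only the chord quality changes. Building the major chord from the parallel major on F: F–A–C.

F-A-C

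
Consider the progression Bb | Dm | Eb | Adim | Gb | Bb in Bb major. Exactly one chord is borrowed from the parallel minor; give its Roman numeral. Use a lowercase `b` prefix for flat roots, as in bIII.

bVI

In Bb major the diatonic chords are Bb, Cm, Dm, Eb, F, Gm, Adim. Bb, Dm, Eb and Adim are all diatonic. Gb (Gb–Bb–Db) doesn't fit — on degree 6 Bb major would have Gm (vi). Gb is the degree-6 chord of Bb minor, so it is the borrowed bVI.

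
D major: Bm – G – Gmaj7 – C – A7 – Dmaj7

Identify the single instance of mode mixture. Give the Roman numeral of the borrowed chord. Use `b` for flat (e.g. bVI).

bVII

D major has the diatonic set D, Em, F#m, G, A, Bm, C#dim. Of the given chords, Bm, G, Gmaj7, A7 and Dmaj7 are diatonic. C (C–E–G) is not: scale degree 7 in D major carries C#dim (vii°). In D minor the chord on that degree is C, so here it functions as bVII, borrowed from the parallel minor.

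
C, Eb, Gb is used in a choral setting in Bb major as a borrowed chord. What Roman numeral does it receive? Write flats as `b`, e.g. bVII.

C is scale degree 2 in Bb major. The diatonic chord on degree 2 would be Cm (ii), but C–Eb–Gb is the diminished chord from Bb minor. As a borrowed chord it is labeled ii°.

ii°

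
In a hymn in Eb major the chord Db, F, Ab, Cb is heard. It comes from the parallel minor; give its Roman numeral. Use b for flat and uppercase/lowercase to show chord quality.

In Eb major scale degree 7 is D; Db is its lowered form, from Eb minor. The diatonic chord on degree 7 would be Ddim (vii°), but Db–F–Ab–Cb is the dominant-seventh chord from Eb minor. As a borrowed chord it is labeled bVII7.

bVII7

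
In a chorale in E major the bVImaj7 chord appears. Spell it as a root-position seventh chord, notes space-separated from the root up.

C E G B

The root of bVImaj7 is the lowered 6th degree: C# becomes C. Building the major-seventh chord from the parallel minor on C: C–E–G–B.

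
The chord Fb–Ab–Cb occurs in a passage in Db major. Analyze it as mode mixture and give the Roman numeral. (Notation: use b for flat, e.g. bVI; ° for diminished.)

bIII

The root Fb is the lowered 3rd scale degree — diatonically Db major has F there. Diatonically Db major has Fm (iii) on that degree; Fb–Ab–Cb is instead the major chord native to Db minor, so it takes the label bIII.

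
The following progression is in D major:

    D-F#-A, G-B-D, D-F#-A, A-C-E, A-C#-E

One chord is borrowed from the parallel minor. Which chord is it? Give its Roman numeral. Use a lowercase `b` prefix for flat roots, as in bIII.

v

The diatonic triads in D major are D, Em, F#m, G, A, Bm, C#dim. D–F#–A = D, G–B–D = G and A–C#–E = A are all diatonic. A–C–E is not: scale degree 5 in D major carries A (V). In D minor the chord on that degree is Am, so here it functions as v, borrowed from the parallel minor.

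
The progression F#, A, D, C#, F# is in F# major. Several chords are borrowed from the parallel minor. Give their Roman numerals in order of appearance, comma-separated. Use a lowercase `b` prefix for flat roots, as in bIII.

F# major has the diatonic set F#, G#m, A#m, B, C#, D#m, E#dim. F# and C# both belong to that set. But A (A–C#–E) is foreign: the diatonic iii on degree 3 is A#m, whereas A comes from F# minor. It is labeled bIII. D (D–F#–A) is not: scale degree 6 in F# major carries D#m (vi). In F# minor the chord on that degree is D, so here it functions as bVI, borrowed from the parallel minor.

bIII, bVI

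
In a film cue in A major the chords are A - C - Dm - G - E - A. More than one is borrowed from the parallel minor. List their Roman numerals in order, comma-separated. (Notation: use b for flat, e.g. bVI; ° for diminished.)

The diatonic triads in A major are A, Bm, C#m, D, E, F#m, G#dim. A and E are both diatonic. C (C–E–G) doesn't fit — on degree 3 A major would have C#m (iii). C is the degree-3 chord of A minor, so it is the borrowed bIII. Dm (D–F–A) is not: scale degree 4 in A major carries D (IV). In A minor the chord on that degree is Dm, so here it functions as iv, borrowed from the parallel minor. G (G–B–D) doesn't fit — on degree 7 A major would have G#dim (vii°). G is the degree-7 chord of A minor, so it is the borrowed bVII.

bIII, iv, bVII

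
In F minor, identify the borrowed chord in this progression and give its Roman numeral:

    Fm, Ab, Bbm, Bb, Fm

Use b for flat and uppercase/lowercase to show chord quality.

In F minor (with V from harmonic minor) the diatonic chords are Fm, Gdim, Ab, Bbm, C, Db, Eb. Of the given chords, Fm, Ab and Bbm are diatonic. But Bb (Bb–D–F) is foreign: the diatonic iv on degree 4 is Bbm, whereas Bb comes from F major. It is labeled IV.

IV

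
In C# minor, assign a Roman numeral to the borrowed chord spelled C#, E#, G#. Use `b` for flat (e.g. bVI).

I

C# is scale degree 1 in C# minor. C#–E#–G# is a major chord — the form found in C# major, not the diatonic i (C#m). Borrowed into C# minor it is written I.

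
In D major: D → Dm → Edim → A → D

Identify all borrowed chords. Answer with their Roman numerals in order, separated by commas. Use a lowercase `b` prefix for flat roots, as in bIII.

i, ii°

D major has the diatonic set D, Em, F#m, G, A, Bm, C#dim. D and A are both diatonic. Dm (D–F–A) is not: scale degree 1 in D major carries D (I). In D minor the chord on that degree is Dm, so here it functions as i, borrowed from the parallel minor. But Edim (E–G–Bb) is foreign: the diatonic ii on degree 2 is Em, whereas Edim comes from D minor. It is labeled ii°.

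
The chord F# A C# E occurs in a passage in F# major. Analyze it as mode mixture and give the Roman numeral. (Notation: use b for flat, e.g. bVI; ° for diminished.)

i7

F# is scale degree 1 in F# major. The diatonic chord on degree 1 would be F# (I), but F#–A–C#–E is the minor-seventh chord from F# minor. As a borrowed chord it is labeled i7.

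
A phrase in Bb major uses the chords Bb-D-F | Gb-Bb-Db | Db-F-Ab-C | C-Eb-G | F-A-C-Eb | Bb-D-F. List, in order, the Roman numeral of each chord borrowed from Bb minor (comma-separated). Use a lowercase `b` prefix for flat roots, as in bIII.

Bb major has the diatonic set Bb, Cm, Dm, Eb, F, Gm, Adim. Of the given chords, Bb–D–F = Bb, C–Eb–G = Cm and F–A–C–Eb = F7 are diatonic. But Gb–Bb–Db is foreign: the diatonic vi on degree 6 is Gm, whereas Gb comes from Bb minor. It is labeled bVI. Db–F–Ab–C doesn't fit — on degree 3 Bb major would have Dm (iii). Dbmaj7 is the degree-3 chord of Bb minor, so it is the borrowed bIIImaj7.

bVI, bIIImaj7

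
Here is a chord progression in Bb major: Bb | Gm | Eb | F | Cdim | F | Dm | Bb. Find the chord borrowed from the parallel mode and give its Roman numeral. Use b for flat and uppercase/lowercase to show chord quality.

ii°

The diatonic triads in Bb major are Bb, Cm, Dm, Eb, F, Gm, Adim. Bb, Gm, Eb, F and Dm all belong to that set. Cdim (C–Eb–Gb) is not: scale degree 2 in Bb major carries Cm (ii). In Bb minor the chord on that degree is Cdim, so here it functions as ii°, borrowed from the parallel minor.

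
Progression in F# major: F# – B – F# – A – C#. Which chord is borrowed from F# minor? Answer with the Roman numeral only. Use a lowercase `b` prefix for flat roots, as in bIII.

bIII

F# major has the diatonic set F#, G#m, A#m, B, C#, D#m, E#dim. F#, B and C# are all diatonic. A (A–C#–E) is not: scale degree 3 in F# major carries A#m (iii). In F# minor the chord on that degree is A, so here it functions as bIII, borrowed from the parallel minor.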